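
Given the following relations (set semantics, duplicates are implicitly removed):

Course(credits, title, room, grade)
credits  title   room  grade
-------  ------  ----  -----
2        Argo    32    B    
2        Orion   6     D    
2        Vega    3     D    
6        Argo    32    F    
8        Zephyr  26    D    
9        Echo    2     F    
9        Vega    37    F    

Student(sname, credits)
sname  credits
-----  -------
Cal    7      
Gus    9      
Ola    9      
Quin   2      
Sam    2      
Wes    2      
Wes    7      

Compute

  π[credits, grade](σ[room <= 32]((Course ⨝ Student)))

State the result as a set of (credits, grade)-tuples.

{(2, B), (2, D), (9, F)}

Natural join on credits: {(2, Argo, 32, B, Quin), (2, Argo, 32, B, Sam), (2, Argo, 32, B, Wes), (2, Orion, 6, D, Quin), (2, Orion, 6, D, Sam), (2, Orion, 6, D, Wes), (2, Vega, 3, D, Quin), (2, Vega, 3, D, Sam), (2, Vega, 3, D, Wes), (9, Echo, 2, F, Gus), (9, Echo, 2, F, Ola), (9, Vega, 37, F, Gus), (9, Vega, 37, F, Ola)}
Filtering on room <= 32 leaves {(2, Argo, 32, B, Quin), (2, Argo, 32, B, Sam), (2, Argo, 32, B, Wes), (2, Orion, 6, D, Quin), (2, Orion, 6, D, Sam), (2, Orion, 6, D, Wes), (2, Vega, 3, D, Quin), (2, Vega, 3, D, Sam), (2, Vega, 3, D, Wes), (9, Echo, 2, F, Gus), (9, Echo, 2, F, Ola)}.
π[credits, grade]: project onto (credits, grade) (8 duplicate(s) eliminated) → {(2, B), (2, D), (9, F)}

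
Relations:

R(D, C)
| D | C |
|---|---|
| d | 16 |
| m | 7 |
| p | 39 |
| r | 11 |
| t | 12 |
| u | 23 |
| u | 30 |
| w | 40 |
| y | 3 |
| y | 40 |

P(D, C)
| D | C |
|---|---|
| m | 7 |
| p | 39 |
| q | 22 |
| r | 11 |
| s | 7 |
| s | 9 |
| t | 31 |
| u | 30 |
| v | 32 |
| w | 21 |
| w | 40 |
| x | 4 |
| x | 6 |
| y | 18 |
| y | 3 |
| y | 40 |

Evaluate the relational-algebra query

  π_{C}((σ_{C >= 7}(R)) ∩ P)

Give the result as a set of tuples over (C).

{11, 30, 39, 40, 7}

σ[C >= 7]: keep tuples satisfying C >= 7 → {(d, 16), (m, 7), (p, 39), (r, 11), (t, 12), (u, 23), (u, 30), (w, 40), (y, 40)}
Intersection: {(d, 16), (m, 7), (p, 39), (r, 11), (t, 12), (u, 23), (u, 30), (w, 40), (y, 40)} with {(m, 7), (p, 39), (q, 22), (r, 11), (s, 7), (s, 9), (t, 31), (u, 30), (v, 32), (w, 21), (w, 40), (x, 4), (x, 6), (y, 18), (y, 3), (y, 40)} → {(m, 7), (p, 39), (r, 11), (u, 30), (w, 40), (y, 40)}
π[C]: project onto (C) (1 duplicate(s) eliminated) → {11, 30, 39, 40, 7}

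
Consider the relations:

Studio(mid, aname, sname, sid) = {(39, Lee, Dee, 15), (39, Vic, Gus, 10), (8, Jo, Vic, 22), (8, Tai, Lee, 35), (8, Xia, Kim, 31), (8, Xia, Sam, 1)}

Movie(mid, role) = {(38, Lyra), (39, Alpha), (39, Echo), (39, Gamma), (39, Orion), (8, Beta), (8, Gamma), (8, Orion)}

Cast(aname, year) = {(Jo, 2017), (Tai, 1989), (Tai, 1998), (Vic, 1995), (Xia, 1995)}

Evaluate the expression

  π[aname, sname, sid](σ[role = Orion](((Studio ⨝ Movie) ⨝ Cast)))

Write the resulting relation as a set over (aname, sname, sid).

{(Jo, Vic, 22), (Tai, Lee, 35), (Vic, Gus, 10), (Xia, Kim, 31), (Xia, Sam, 1)}

Natural join on mid: {(39, Lee, Dee, 15, Alpha), (39, Lee, Dee, 15, Echo), (39, Lee, Dee, 15, Gamma), (39, Lee, Dee, 15, Orion), (39, Vic, Gus, 10, Alpha), (39, Vic, Gus, 10, Echo), (39, Vic, Gus, 10, Gamma), (39, Vic, Gus, 10, Orion), (8, Jo, Vic, 22, Beta), (8, Jo, Vic, 22, Gamma), (8, Jo, Vic, 22, Orion), (8, Tai, Lee, 35, Beta), (8, Tai, Lee, 35, Gamma), (8, Tai, Lee, 35, Orion), (8, Xia, Kim, 31, Beta), (8, Xia, Kim, 31, Gamma), (8, Xia, Kim, 31, Orion), (8, Xia, Sam, 1, Beta), (8, Xia, Sam, 1, Gamma), (8, Xia, Sam, 1, Orion)}
Natural join on aname: {(39, Vic, Gus, 10, Alpha, 1995), (39, Vic, Gus, 10, Echo, 1995), (39, Vic, Gus, 10, Gamma, 1995), (39, Vic, Gus, 10, Orion, 1995), (8, Jo, Vic, 22, Beta, 2017), (8, Jo, Vic, 22, Gamma, 2017), (8, Jo, Vic, 22, Orion, 2017), (8, Tai, Lee, 35, Beta, 1989), (8, Tai, Lee, 35, Beta, 1998), (8, Tai, Lee, 35, Gamma, 1989), (8, Tai, Lee, 35, Gamma, 1998), (8, Tai, Lee, 35, Orion, 1989), (8, Tai, Lee, 35, Orion, 1998), (8, Xia, Kim, 31, Beta, 1995), (8, Xia, Kim, 31, Gamma, 1995), (8, Xia, Kim, 31, Orion, 1995), (8, Xia, Sam, 1, Beta, 1995), (8, Xia, Sam, 1, Gamma, 1995), (8, Xia, Sam, 1, Orion, 1995)}
σ[role = Orion]: keep tuples satisfying role = Orion → {(39, Vic, Gus, 10, Orion, 1995), (8, Jo, Vic, 22, Orion, 2017), (8, Tai, Lee, 35, Orion, 1989), (8, Tai, Lee, 35, Orion, 1998), (8, Xia, Kim, 31, Orion, 1995), (8, Xia, Sam, 1, Orion, 1995)}
π[aname, sname, sid]: project onto (aname, sname, sid) (1 duplicate(s) eliminated) → {(Jo, Vic, 22), (Tai, Lee, 35), (Vic, Gus, 10), (Xia, Kim, 31), (Xia, Sam, 1)}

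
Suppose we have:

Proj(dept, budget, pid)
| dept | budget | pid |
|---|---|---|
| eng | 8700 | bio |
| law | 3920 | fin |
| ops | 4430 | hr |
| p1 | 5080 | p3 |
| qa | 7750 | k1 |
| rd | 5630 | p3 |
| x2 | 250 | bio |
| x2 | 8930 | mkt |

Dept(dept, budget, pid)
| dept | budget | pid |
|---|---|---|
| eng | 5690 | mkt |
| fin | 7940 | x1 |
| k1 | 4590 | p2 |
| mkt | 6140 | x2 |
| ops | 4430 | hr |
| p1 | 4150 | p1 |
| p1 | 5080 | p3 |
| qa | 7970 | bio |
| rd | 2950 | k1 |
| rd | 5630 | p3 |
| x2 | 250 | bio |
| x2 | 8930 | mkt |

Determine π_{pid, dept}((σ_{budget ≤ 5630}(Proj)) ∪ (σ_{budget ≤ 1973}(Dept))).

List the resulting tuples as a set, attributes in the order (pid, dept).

σ[budget ≤ 5630]: keep tuples satisfying budget ≤ 5630 → {(law, 3920, fin), (ops, 4430, hr), (p1, 5080, p3), (rd, 5630, p3), (x2, 250, bio)}
σ[budget ≤ 1973]: keep tuples satisfying budget ≤ 1973 → {(x2, 250, bio)}
Taking the union: {(law, 3920, fin), (ops, 4430, hr), (p1, 5080, p3), (rd, 5630, p3), (x2, 250, bio)}
Keep only column(s) pid, dept: {(bio, x2), (fin, law), (hr, ops), (p3, p1), (p3, rd)}

{(bio, x2), (fin, law), (hr, ops), (p3, p1), (p3, rd)}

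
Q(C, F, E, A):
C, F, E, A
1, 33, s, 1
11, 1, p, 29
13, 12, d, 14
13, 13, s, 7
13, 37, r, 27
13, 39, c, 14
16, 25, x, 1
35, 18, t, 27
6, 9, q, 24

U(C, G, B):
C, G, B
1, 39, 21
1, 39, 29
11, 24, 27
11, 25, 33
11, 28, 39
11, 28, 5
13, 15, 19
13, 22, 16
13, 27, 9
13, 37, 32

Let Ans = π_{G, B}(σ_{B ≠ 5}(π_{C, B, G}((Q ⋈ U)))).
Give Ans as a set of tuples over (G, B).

{(15, 19), (22, 16), (24, 27), (25, 33), (27, 9), (28, 39), (37, 32), (39, 21), (39, 29)}

Natural join on C: {(1, 33, s, 1, 39, 21), (1, 33, s, 1, 39, 29), (11, 1, p, 29, 24, 27), (11, 1, p, 29, 25, 33), (11, 1, p, 29, 28, 39), (11, 1, p, 29, 28, 5), (13, 12, d, 14, 15, 19), (13, 12, d, 14, 22, 16), (13, 12, d, 14, 27, 9), (13, 12, d, 14, 37, 32), (13, 13, s, 7, 15, 19), (13, 13, s, 7, 22, 16), (13, 13, s, 7, 27, 9), (13, 13, s, 7, 37, 32), (13, 37, r, 27, 15, 19), (13, 37, r, 27, 22, 16), (13, 37, r, 27, 27, 9), (13, 37, r, 27, 37, 32), (13, 39, c, 14, 15, 19), (13, 39, c, 14, 22, 16), (13, 39, c, 14, 27, 9), (13, 39, c, 14, 37, 32)}
π_{C, B, G} gives {(1, 21, 39), (1, 29, 39), (11, 27, 24), (11, 33, 25), (11, 39, 28), (11, 5, 28), (13, 16, 22), (13, 19, 15), (13, 32, 37), (13, 9, 27)} (12 duplicate(s) eliminated).
Apply σ_{B ≠ 5}; surviving tuples: {(1, 21, 39), (1, 29, 39), (11, 27, 24), (11, 33, 25), (11, 39, 28), (13, 16, 22), (13, 19, 15), (13, 32, 37), (13, 9, 27)}
π_{G, B} gives {(15, 19), (22, 16), (24, 27), (25, 33), (27, 9), (28, 39), (37, 32), (39, 21), (39, 29)}.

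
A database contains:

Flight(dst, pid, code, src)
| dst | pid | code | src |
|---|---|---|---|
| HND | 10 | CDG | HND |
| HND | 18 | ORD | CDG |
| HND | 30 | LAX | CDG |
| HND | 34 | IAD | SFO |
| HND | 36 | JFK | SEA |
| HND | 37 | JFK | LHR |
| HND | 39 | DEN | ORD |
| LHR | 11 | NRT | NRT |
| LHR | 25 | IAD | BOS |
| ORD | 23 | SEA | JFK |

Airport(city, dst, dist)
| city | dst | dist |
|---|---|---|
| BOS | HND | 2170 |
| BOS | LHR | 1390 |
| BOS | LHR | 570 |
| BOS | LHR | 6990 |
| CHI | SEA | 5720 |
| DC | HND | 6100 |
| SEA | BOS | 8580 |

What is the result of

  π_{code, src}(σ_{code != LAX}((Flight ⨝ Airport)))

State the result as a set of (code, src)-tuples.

Flight ⋈ Airport (natural join on dst): {(HND, 10, CDG, HND, BOS, 2170), (HND, 10, CDG, HND, DC, 6100), (HND, 18, ORD, CDG, BOS, 2170), (HND, 18, ORD, CDG, DC, 6100), (HND, 30, LAX, CDG, BOS, 2170), (HND, 30, LAX, CDG, DC, 6100), (HND, 34, IAD, SFO, BOS, 2170), (HND, 34, IAD, SFO, DC, 6100), (HND, 36, JFK, SEA, BOS, 2170), (HND, 36, JFK, SEA, DC, 6100), (HND, 37, JFK, LHR, BOS, 2170), (HND, 37, JFK, LHR, DC, 6100), (HND, 39, DEN, ORD, BOS, 2170), (HND, 39, DEN, ORD, DC, 6100), (LHR, 11, NRT, NRT, BOS, 1390), (LHR, 11, NRT, NRT, BOS, 570), (LHR, 11, NRT, NRT, BOS, 6990), (LHR, 25, IAD, BOS, BOS, 1390), (LHR, 25, IAD, BOS, BOS, 570), (LHR, 25, IAD, BOS, BOS, 6990)}
Filtering on code != LAX leaves {(HND, 10, CDG, HND, BOS, 2170), (HND, 10, CDG, HND, DC, 6100), (HND, 18, ORD, CDG, BOS, 2170), (HND, 18, ORD, CDG, DC, 6100), (HND, 34, IAD, SFO, BOS, 2170), (HND, 34, IAD, SFO, DC, 6100), (HND, 36, JFK, SEA, BOS, 2170), (HND, 36, JFK, SEA, DC, 6100), (HND, 37, JFK, LHR, BOS, 2170), (HND, 37, JFK, LHR, DC, 6100), (HND, 39, DEN, ORD, BOS, 2170), (HND, 39, DEN, ORD, DC, 6100), (LHR, 11, NRT, NRT, BOS, 1390), (LHR, 11, NRT, NRT, BOS, 570), (LHR, 11, NRT, NRT, BOS, 6990), (LHR, 25, IAD, BOS, BOS, 1390), (LHR, 25, IAD, BOS, BOS, 570), (LHR, 25, IAD, BOS, BOS, 6990)}.
π_{code, src} gives {(CDG, HND), (DEN, ORD), (IAD, BOS), (IAD, SFO), (JFK, LHR), (JFK, SEA), (NRT, NRT), (ORD, CDG)} (10 duplicate(s) eliminated).

{(CDG, HND), (DEN, ORD), (IAD, BOS), (IAD, SFO), (JFK, LHR), (JFK, SEA), (NRT, NRT), (ORD, CDG)}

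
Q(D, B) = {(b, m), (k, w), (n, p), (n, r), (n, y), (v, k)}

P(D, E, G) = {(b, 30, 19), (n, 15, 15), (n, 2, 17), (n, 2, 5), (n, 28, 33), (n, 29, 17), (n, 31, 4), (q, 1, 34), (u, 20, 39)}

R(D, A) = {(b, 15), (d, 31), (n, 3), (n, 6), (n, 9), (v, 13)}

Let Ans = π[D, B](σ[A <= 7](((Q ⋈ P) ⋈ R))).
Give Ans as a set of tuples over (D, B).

Joining Q and P on D yields {(b, m, 30, 19), (n, p, 15, 15), (n, p, 2, 17), (n, p, 2, 5), (n, p, 28, 33), (n, p, 29, 17), (n, p, 31, 4), (n, r, 15, 15), (n, r, 2, 17), (n, r, 2, 5), (n, r, 28, 33), (n, r, 29, 17), (n, r, 31, 4), (n, y, 15, 15), (n, y, 2, 17), (n, y, 2, 5), (n, y, 28, 33), (n, y, 29, 17), (n, y, 31, 4)}.
Joining (Q ⋈ P) and R on D yields {(b, m, 30, 19, 15), (n, p, 15, 15, 3), (n, p, 15, 15, 6), (n, p, 15, 15, 9), (n, p, 2, 17, 3), (n, p, 2, 17, 6), (n, p, 2, 17, 9), (n, p, 2, 5, 3), (n, p, 2, 5, 6), (n, p, 2, 5, 9), (n, p, 28, 33, 3), (n, p, 28, 33, 6), (n, p, 28, 33, 9), (n, p, 29, 17, 3), (n, p, 29, 17, 6), (n, p, 29, 17, 9), (n, p, 31, 4, 3), (n, p, 31, 4, 6), (n, p, 31, 4, 9), (n, r, 15, 15, 3), (n, r, 15, 15, 6), (n, r, 15, 15, 9), (n, r, 2, 17, 3), (n, r, 2, 17, 6), (n, r, 2, 17, 9), (n, r, 2, 5, 3), (n, r, 2, 5, 6), (n, r, 2, 5, 9), (n, r, 28, 33, 3), (n, r, 28, 33, 6), (n, r, 28, 33, 9), (n, r, 29, 17, 3), (n, r, 29, 17, 6), (n, r, 29, 17, 9), (n, r, 31, 4, 3), (n, r, 31, 4, 6), (n, r, 31, 4, 9), (n, y, 15, 15, 3), (n, y, 15, 15, 6), (n, y, 15, 15, 9), (n, y, 2, 17, 3), (n, y, 2, 17, 6), (n, y, 2, 17, 9), (n, y, 2, 5, 3), (n, y, 2, 5, 6), (n, y, 2, 5, 9), (n, y, 28, 33, 3), (n, y, 28, 33, 6), (n, y, 28, 33, 9), (n, y, 29, 17, 3), (n, y, 29, 17, 6), (n, y, 29, 17, 9), (n, y, 31, 4, 3), (n, y, 31, 4, 6), (n, y, 31, 4, 9)}.
Selection A <= 7: {(n, p, 15, 15, 3), (n, p, 15, 15, 6), (n, p, 2, 17, 3), (n, p, 2, 17, 6), (n, p, 2, 5, 3), (n, p, 2, 5, 6), (n, p, 28, 33, 3), (n, p, 28, 33, 6), (n, p, 29, 17, 3), (n, p, 29, 17, 6), (n, p, 31, 4, 3), (n, p, 31, 4, 6), (n, r, 15, 15, 3), (n, r, 15, 15, 6), (n, r, 2, 17, 3), (n, r, 2, 17, 6), (n, r, 2, 5, 3), (n, r, 2, 5, 6), (n, r, 28, 33, 3), (n, r, 28, 33, 6), (n, r, 29, 17, 3), (n, r, 29, 17, 6), (n, r, 31, 4, 3), (n, r, 31, 4, 6), (n, y, 15, 15, 3), (n, y, 15, 15, 6), (n, y, 2, 17, 3), (n, y, 2, 17, 6), (n, y, 2, 5, 3), (n, y, 2, 5, 6), (n, y, 28, 33, 3), (n, y, 28, 33, 6), (n, y, 29, 17, 3), (n, y, 29, 17, 6), (n, y, 31, 4, 3), (n, y, 31, 4, 6)}
Projecting to D, B (33 duplicate(s) eliminated): {(n, p), (n, r), (n, y)}

{(n, p), (n, r), (n, y)}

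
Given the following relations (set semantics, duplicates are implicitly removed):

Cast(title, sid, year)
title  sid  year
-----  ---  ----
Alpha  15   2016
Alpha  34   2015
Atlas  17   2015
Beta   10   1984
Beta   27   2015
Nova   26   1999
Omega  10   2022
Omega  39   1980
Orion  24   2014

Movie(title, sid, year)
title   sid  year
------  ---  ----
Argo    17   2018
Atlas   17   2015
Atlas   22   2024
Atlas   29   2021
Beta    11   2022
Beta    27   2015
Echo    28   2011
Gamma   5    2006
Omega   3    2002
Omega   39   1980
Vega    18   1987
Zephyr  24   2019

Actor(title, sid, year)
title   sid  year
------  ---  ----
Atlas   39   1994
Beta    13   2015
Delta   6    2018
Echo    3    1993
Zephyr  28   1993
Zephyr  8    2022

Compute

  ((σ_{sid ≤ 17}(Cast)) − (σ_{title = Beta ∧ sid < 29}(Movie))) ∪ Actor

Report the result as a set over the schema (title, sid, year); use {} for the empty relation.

σ[sid ≤ 17]: keep tuples satisfying sid ≤ 17 → {(Alpha, 15, 2016), (Atlas, 17, 2015), (Beta, 10, 1984), (Omega, 10, 2022)}
σ[title = Beta ∧ sid < 29]: keep tuples satisfying title = Beta ∧ sid < 29 → {(Beta, 11, 2022), (Beta, 27, 2015)}
Taking the difference: {(Alpha, 15, 2016), (Atlas, 17, 2015), (Beta, 10, 1984), (Omega, 10, 2022)}
Taking the union: {(Alpha, 15, 2016), (Atlas, 17, 2015), (Atlas, 39, 1994), (Beta, 10, 1984), (Beta, 13, 2015), (Delta, 6, 2018), (Echo, 3, 1993), (Omega, 10, 2022), (Zephyr, 28, 1993), (Zephyr, 8, 2022)}

{(Alpha, 15, 2016), (Atlas, 17, 2015), (Atlas, 39, 1994), (Beta, 10, 1984), (Beta, 13, 2015), (Delta, 6, 2018), (Echo, 3, 1993), (Omega, 10, 2022), (Zephyr, 28, 1993), (Zephyr, 8, 2022)}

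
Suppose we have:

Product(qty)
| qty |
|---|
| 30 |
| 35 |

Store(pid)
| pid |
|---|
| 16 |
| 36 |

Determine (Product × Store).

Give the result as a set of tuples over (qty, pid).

{(30, 16), (30, 36), (35, 16), (35, 36)}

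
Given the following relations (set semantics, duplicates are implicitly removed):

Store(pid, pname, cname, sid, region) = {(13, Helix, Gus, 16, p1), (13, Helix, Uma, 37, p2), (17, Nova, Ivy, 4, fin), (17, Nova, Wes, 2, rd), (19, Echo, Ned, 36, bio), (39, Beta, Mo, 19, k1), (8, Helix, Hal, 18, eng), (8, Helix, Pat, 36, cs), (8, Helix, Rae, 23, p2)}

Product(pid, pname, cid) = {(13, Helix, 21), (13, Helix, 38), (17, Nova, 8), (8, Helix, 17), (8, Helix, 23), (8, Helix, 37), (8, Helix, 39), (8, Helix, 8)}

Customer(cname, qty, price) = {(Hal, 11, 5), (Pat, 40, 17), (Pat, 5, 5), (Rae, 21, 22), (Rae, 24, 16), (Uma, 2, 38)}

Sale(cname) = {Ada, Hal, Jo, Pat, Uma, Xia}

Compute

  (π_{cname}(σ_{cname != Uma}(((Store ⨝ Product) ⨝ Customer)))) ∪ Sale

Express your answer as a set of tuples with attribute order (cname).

{Ada, Hal, Jo, Pat, Rae, Uma, Xia}

Joining Store and Product on pid, pname yields {(13, Helix, Gus, 16, p1, 21), (13, Helix, Gus, 16, p1, 38), (13, Helix, Uma, 37, p2, 21), (13, Helix, Uma, 37, p2, 38), (17, Nova, Ivy, 4, fin, 8), (17, Nova, Wes, 2, rd, 8), (8, Helix, Hal, 18, eng, 17), (8, Helix, Hal, 18, eng, 23), (8, Helix, Hal, 18, eng, 37), (8, Helix, Hal, 18, eng, 39), (8, Helix, Hal, 18, eng, 8), (8, Helix, Pat, 36, cs, 17), (8, Helix, Pat, 36, cs, 23), (8, Helix, Pat, 36, cs, 37), (8, Helix, Pat, 36, cs, 39), (8, Helix, Pat, 36, cs, 8), (8, Helix, Rae, 23, p2, 17), (8, Helix, Rae, 23, p2, 23), (8, Helix, Rae, 23, p2, 37), (8, Helix, Rae, 23, p2, 39), (8, Helix, Rae, 23, p2, 8)}.
Joining (Store ⨝ Product) and Customer on cname yields {(13, Helix, Uma, 37, p2, 21, 2, 38), (13, Helix, Uma, 37, p2, 38, 2, 38), (8, Helix, Hal, 18, eng, 17, 11, 5), (8, Helix, Hal, 18, eng, 23, 11, 5), (8, Helix, Hal, 18, eng, 37, 11, 5), (8, Helix, Hal, 18, eng, 39, 11, 5), (8, Helix, Hal, 18, eng, 8, 11, 5), (8, Helix, Pat, 36, cs, 17, 40, 17), (8, Helix, Pat, 36, cs, 17, 5, 5), (8, Helix, Pat, 36, cs, 23, 40, 17), (8, Helix, Pat, 36, cs, 23, 5, 5), (8, Helix, Pat, 36, cs, 37, 40, 17), (8, Helix, Pat, 36, cs, 37, 5, 5), (8, Helix, Pat, 36, cs, 39, 40, 17), (8, Helix, Pat, 36, cs, 39, 5, 5), (8, Helix, Pat, 36, cs, 8, 40, 17), (8, Helix, Pat, 36, cs, 8, 5, 5), (8, Helix, Rae, 23, p2, 17, 21, 22), (8, Helix, Rae, 23, p2, 17, 24, 16), (8, Helix, Rae, 23, p2, 23, 21, 22), (8, Helix, Rae, 23, p2, 23, 24, 16), (8, Helix, Rae, 23, p2, 37, 21, 22), (8, Helix, Rae, 23, p2, 37, 24, 16), (8, Helix, Rae, 23, p2, 39, 21, 22), (8, Helix, Rae, 23, p2, 39, 24, 16), (8, Helix, Rae, 23, p2, 8, 21, 22), (8, Helix, Rae, 23, p2, 8, 24, 16)}.
Filtering on cname != Uma leaves {(8, Helix, Hal, 18, eng, 17, 11, 5), (8, Helix, Hal, 18, eng, 23, 11, 5), (8, Helix, Hal, 18, eng, 37, 11, 5), (8, Helix, Hal, 18, eng, 39, 11, 5), (8, Helix, Hal, 18, eng, 8, 11, 5), (8, Helix, Pat, 36, cs, 17, 40, 17), (8, Helix, Pat, 36, cs, 17, 5, 5), (8, Helix, Pat, 36, cs, 23, 40, 17), (8, Helix, Pat, 36, cs, 23, 5, 5), (8, Helix, Pat, 36, cs, 37, 40, 17), (8, Helix, Pat, 36, cs, 37, 5, 5), (8, Helix, Pat, 36, cs, 39, 40, 17), (8, Helix, Pat, 36, cs, 39, 5, 5), (8, Helix, Pat, 36, cs, 8, 40, 17), (8, Helix, Pat, 36, cs, 8, 5, 5), (8, Helix, Rae, 23, p2, 17, 21, 22), (8, Helix, Rae, 23, p2, 17, 24, 16), (8, Helix, Rae, 23, p2, 23, 21, 22), (8, Helix, Rae, 23, p2, 23, 24, 16), (8, Helix, Rae, 23, p2, 37, 21, 22), (8, Helix, Rae, 23, p2, 37, 24, 16), (8, Helix, Rae, 23, p2, 39, 21, 22), (8, Helix, Rae, 23, p2, 39, 24, 16), (8, Helix, Rae, 23, p2, 8, 21, 22), (8, Helix, Rae, 23, p2, 8, 24, 16)}.
π_{cname} gives {Hal, Pat, Rae} (22 duplicate(s) eliminated).
Union: {Hal, Pat, Rae} with {Ada, Hal, Jo, Pat, Uma, Xia} → {Ada, Hal, Jo, Pat, Rae, Uma, Xia}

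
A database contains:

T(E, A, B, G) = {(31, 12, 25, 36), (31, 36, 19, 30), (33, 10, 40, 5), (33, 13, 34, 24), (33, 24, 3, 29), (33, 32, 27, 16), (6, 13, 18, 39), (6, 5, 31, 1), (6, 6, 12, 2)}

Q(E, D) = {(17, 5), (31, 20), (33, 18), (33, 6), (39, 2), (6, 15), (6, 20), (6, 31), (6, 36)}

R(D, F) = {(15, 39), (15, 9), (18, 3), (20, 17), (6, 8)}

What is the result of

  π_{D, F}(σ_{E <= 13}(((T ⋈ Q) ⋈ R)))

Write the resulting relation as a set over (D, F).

Natural join on E: {(31, 12, 25, 36, 20), (31, 36, 19, 30, 20), (33, 10, 40, 5, 18), (33, 10, 40, 5, 6), (33, 13, 34, 24, 18), (33, 13, 34, 24, 6), (33, 24, 3, 29, 18), (33, 24, 3, 29, 6), (33, 32, 27, 16, 18), (33, 32, 27, 16, 6), (6, 13, 18, 39, 15), (6, 13, 18, 39, 20), (6, 13, 18, 39, 31), (6, 13, 18, 39, 36), (6, 5, 31, 1, 15), (6, 5, 31, 1, 20), (6, 5, 31, 1, 31), (6, 5, 31, 1, 36), (6, 6, 12, 2, 15), (6, 6, 12, 2, 20), (6, 6, 12, 2, 31), (6, 6, 12, 2, 36)}
Natural join on D: {(31, 12, 25, 36, 20, 17), (31, 36, 19, 30, 20, 17), (33, 10, 40, 5, 18, 3), (33, 10, 40, 5, 6, 8), (33, 13, 34, 24, 18, 3), (33, 13, 34, 24, 6, 8), (33, 24, 3, 29, 18, 3), (33, 24, 3, 29, 6, 8), (33, 32, 27, 16, 18, 3), (33, 32, 27, 16, 6, 8), (6, 13, 18, 39, 15, 39), (6, 13, 18, 39, 15, 9), (6, 13, 18, 39, 20, 17), (6, 5, 31, 1, 15, 39), (6, 5, 31, 1, 15, 9), (6, 5, 31, 1, 20, 17), (6, 6, 12, 2, 15, 39), (6, 6, 12, 2, 15, 9), (6, 6, 12, 2, 20, 17)}
Filtering on E <= 13 leaves {(6, 13, 18, 39, 15, 39), (6, 13, 18, 39, 15, 9), (6, 13, 18, 39, 20, 17), (6, 5, 31, 1, 15, 39), (6, 5, 31, 1, 15, 9), (6, 5, 31, 1, 20, 17), (6, 6, 12, 2, 15, 39), (6, 6, 12, 2, 15, 9), (6, 6, 12, 2, 20, 17)}.
Projecting to D, F (6 duplicate(s) eliminated): {(15, 39), (15, 9), (20, 17)}

{(15, 39), (15, 9), (20, 17)}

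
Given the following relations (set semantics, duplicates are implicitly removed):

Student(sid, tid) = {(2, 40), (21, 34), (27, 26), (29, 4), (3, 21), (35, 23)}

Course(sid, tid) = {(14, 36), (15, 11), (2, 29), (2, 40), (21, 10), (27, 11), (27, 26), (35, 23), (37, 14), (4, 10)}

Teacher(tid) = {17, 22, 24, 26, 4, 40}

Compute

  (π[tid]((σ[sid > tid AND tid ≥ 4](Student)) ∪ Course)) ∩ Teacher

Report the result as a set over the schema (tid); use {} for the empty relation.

{26, 4, 40}

Apply σ_{sid > tid AND tid ≥ 4}; surviving tuples: {(27, 26), (29, 4), (35, 23)}
Set union of the two operands is {(14, 36), (15, 11), (2, 29), (2, 40), (21, 10), (27, 11), (27, 26), (29, 4), (35, 23), (37, 14), (4, 10)}.
Keep only column(s) tid (2 duplicate(s) eliminated): {10, 11, 14, 23, 26, 29, 36, 4, 40}
Set intersection of the two operands is {26, 4, 40}.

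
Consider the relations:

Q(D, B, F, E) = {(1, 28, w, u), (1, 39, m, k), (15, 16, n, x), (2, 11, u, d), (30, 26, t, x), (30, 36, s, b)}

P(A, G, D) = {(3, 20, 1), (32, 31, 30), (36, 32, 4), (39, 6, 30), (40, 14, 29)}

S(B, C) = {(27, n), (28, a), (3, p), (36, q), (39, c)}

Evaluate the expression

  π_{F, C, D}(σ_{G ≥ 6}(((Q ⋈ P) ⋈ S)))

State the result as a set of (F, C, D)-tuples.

{(m, c, 1), (s, q, 30), (w, a, 1)}

Joining Q and P on D yields {(1, 28, w, u, 3, 20), (1, 39, m, k, 3, 20), (30, 26, t, x, 32, 31), (30, 26, t, x, 39, 6), (30, 36, s, b, 32, 31), (30, 36, s, b, 39, 6)}.
Joining (Q ⋈ P) and S on B yields {(1, 28, w, u, 3, 20, a), (1, 39, m, k, 3, 20, c), (30, 36, s, b, 32, 31, q), (30, 36, s, b, 39, 6, q)}.
Selection G ≥ 6: {(1, 28, w, u, 3, 20, a), (1, 39, m, k, 3, 20, c), (30, 36, s, b, 32, 31, q), (30, 36, s, b, 39, 6, q)}
π[F, C, D]: project onto (F, C, D) (1 duplicate(s) eliminated) → {(m, c, 1), (s, q, 30), (w, a, 1)}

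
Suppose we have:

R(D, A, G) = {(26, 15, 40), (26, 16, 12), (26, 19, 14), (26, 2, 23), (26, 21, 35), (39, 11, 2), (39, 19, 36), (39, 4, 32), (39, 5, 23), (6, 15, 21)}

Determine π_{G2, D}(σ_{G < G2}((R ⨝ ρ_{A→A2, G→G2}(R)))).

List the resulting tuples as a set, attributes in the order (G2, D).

{(14, 26), (23, 26), (23, 39), (32, 39), (35, 26), (36, 39), (40, 26)}

ρ[A→A2, G→G2]: schema becomes (D, A2, G2); tuples unchanged.
Natural join on D: {(26, 15, 40, 15, 40), (26, 15, 40, 16, 12), (26, 15, 40, 19, 14), (26, 15, 40, 2, 23), (26, 15, 40, 21, 35), (26, 16, 12, 15, 40), (26, 16, 12, 16, 12), (26, 16, 12, 19, 14), (26, 16, 12, 2, 23), (26, 16, 12, 21, 35), (26, 19, 14, 15, 40), (26, 19, 14, 16, 12), (26, 19, 14, 19, 14), (26, 19, 14, 2, 23), (26, 19, 14, 21, 35), (26, 2, 23, 15, 40), (26, 2, 23, 16, 12), (26, 2, 23, 19, 14), (26, 2, 23, 2, 23), (26, 2, 23, 21, 35), (26, 21, 35, 15, 40), (26, 21, 35, 16, 12), (26, 21, 35, 19, 14), (26, 21, 35, 2, 23), (26, 21, 35, 21, 35), (39, 11, 2, 11, 2), (39, 11, 2, 19, 36), (39, 11, 2, 4, 32), (39, 11, 2, 5, 23), (39, 19, 36, 11, 2), (39, 19, 36, 19, 36), (39, 19, 36, 4, 32), (39, 19, 36, 5, 23), (39, 4, 32, 11, 2), (39, 4, 32, 19, 36), (39, 4, 32, 4, 32), (39, 4, 32, 5, 23), (39, 5, 23, 11, 2), (39, 5, 23, 19, 36), (39, 5, 23, 4, 32), (39, 5, 23, 5, 23), (6, 15, 21, 15, 21)}
Apply σ_{G < G2}; surviving tuples: {(26, 16, 12, 15, 40), (26, 16, 12, 19, 14), (26, 16, 12, 2, 23), (26, 16, 12, 21, 35), (26, 19, 14, 15, 40), (26, 19, 14, 2, 23), (26, 19, 14, 21, 35), (26, 2, 23, 15, 40), (26, 2, 23, 21, 35), (26, 21, 35, 15, 40), (39, 11, 2, 19, 36), (39, 11, 2, 4, 32), (39, 11, 2, 5, 23), (39, 4, 32, 19, 36), (39, 5, 23, 19, 36), (39, 5, 23, 4, 32)}
π_{G2, D} gives {(14, 26), (23, 26), (23, 39), (32, 39), (35, 26), (36, 39), (40, 26)} (9 duplicate(s) eliminated).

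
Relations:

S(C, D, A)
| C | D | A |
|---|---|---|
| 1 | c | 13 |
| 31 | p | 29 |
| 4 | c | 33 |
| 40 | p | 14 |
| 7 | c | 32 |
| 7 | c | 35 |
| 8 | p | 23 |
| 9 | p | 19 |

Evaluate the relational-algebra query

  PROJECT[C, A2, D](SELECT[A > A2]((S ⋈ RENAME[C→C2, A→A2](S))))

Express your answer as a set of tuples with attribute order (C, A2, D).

ρ[C→C2, A→A2]: schema becomes (C2, D, A2); tuples unchanged.
Natural join on D: {(1, c, 13, 1, 13), (1, c, 13, 4, 33), (1, c, 13, 7, 32), (1, c, 13, 7, 35), (31, p, 29, 31, 29), (31, p, 29, 40, 14), (31, p, 29, 8, 23), (31, p, 29, 9, 19), (4, c, 33, 1, 13), (4, c, 33, 4, 33), (4, c, 33, 7, 32), (4, c, 33, 7, 35), (40, p, 14, 31, 29), (40, p, 14, 40, 14), (40, p, 14, 8, 23), (40, p, 14, 9, 19), (7, c, 32, 1, 13), (7, c, 32, 4, 33), (7, c, 32, 7, 32), (7, c, 32, 7, 35), (7, c, 35, 1, 13), (7, c, 35, 4, 33), (7, c, 35, 7, 32), (7, c, 35, 7, 35), (8, p, 23, 31, 29), (8, p, 23, 40, 14), (8, p, 23, 8, 23), (8, p, 23, 9, 19), (9, p, 19, 31, 29), (9, p, 19, 40, 14), (9, p, 19, 8, 23), (9, p, 19, 9, 19)}
σ[A > A2]: keep tuples satisfying A > A2 → {(31, p, 29, 40, 14), (31, p, 29, 8, 23), (31, p, 29, 9, 19), (4, c, 33, 1, 13), (4, c, 33, 7, 32), (7, c, 32, 1, 13), (7, c, 35, 1, 13), (7, c, 35, 4, 33), (7, c, 35, 7, 32), (8, p, 23, 40, 14), (8, p, 23, 9, 19), (9, p, 19, 40, 14)}
Keep only column(s) C, A2, D (1 duplicate(s) eliminated): {(31, 14, p), (31, 19, p), (31, 23, p), (4, 13, c), (4, 32, c), (7, 13, c), (7, 32, c), (7, 33, c), (8, 14, p), (8, 19, p), (9, 14, p)}

{(31, 14, p), (31, 19, p), (31, 23, p), (4, 13, c), (4, 32, c), (7, 13, c), (7, 32, c), (7, 33, c), (8, 14, p), (8, 19, p), (9, 14, p)}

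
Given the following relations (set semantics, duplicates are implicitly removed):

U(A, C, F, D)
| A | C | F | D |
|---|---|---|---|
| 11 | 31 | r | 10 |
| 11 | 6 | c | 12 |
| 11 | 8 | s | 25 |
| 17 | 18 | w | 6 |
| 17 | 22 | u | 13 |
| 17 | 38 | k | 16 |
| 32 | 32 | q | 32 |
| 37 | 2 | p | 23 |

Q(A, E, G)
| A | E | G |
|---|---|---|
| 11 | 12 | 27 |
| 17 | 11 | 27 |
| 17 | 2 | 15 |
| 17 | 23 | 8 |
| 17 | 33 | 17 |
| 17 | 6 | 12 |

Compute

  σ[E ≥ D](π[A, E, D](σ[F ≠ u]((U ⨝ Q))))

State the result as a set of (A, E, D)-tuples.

{(11, 12, 10), (11, 12, 12), (17, 11, 6), (17, 23, 16), (17, 23, 6), (17, 33, 16), (17, 33, 6), (17, 6, 6)}

Joining U and Q on A yields {(11, 31, r, 10, 12, 27), (11, 6, c, 12, 12, 27), (11, 8, s, 25, 12, 27), (17, 18, w, 6, 11, 27), (17, 18, w, 6, 2, 15), (17, 18, w, 6, 23, 8), (17, 18, w, 6, 33, 17), (17, 18, w, 6, 6, 12), (17, 22, u, 13, 11, 27), (17, 22, u, 13, 2, 15), (17, 22, u, 13, 23, 8), (17, 22, u, 13, 33, 17), (17, 22, u, 13, 6, 12), (17, 38, k, 16, 11, 27), (17, 38, k, 16, 2, 15), (17, 38, k, 16, 23, 8), (17, 38, k, 16, 33, 17), (17, 38, k, 16, 6, 12)}.
Filtering on F ≠ u leaves {(11, 31, r, 10, 12, 27), (11, 6, c, 12, 12, 27), (11, 8, s, 25, 12, 27), (17, 18, w, 6, 11, 27), (17, 18, w, 6, 2, 15), (17, 18, w, 6, 23, 8), (17, 18, w, 6, 33, 17), (17, 18, w, 6, 6, 12), (17, 38, k, 16, 11, 27), (17, 38, k, 16, 2, 15), (17, 38, k, 16, 23, 8), (17, 38, k, 16, 33, 17), (17, 38, k, 16, 6, 12)}.
π[A, E, D]: project onto (A, E, D) → {(11, 12, 10), (11, 12, 12), (11, 12, 25), (17, 11, 16), (17, 11, 6), (17, 2, 16), (17, 2, 6), (17, 23, 16), (17, 23, 6), (17, 33, 16), (17, 33, 6), (17, 6, 16), (17, 6, 6)}
Filtering on E ≥ D leaves {(11, 12, 10), (11, 12, 12), (17, 11, 6), (17, 23, 16), (17, 23, 6), (17, 33, 16), (17, 33, 6), (17, 6, 6)}.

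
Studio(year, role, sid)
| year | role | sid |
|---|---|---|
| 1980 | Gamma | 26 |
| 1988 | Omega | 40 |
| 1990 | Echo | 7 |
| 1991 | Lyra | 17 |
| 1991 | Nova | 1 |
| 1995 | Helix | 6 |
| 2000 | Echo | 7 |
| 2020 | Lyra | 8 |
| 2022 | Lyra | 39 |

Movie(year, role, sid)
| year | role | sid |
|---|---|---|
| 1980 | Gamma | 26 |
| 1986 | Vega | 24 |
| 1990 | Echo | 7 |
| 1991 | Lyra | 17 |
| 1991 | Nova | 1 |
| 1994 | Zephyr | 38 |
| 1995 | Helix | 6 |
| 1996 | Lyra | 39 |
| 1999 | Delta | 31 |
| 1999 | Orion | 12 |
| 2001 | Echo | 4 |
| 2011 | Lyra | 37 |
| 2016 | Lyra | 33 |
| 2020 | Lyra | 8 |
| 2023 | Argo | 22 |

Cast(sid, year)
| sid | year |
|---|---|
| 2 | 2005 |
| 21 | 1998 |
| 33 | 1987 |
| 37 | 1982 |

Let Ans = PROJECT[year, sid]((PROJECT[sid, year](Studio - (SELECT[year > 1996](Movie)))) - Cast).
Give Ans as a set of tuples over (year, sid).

{(1980, 26), (1988, 40), (1990, 7), (1991, 1), (1991, 17), (1995, 6), (2000, 7), (2022, 39)}

Filtering on year > 1996 leaves {(1999, Delta, 31), (1999, Orion, 12), (2001, Echo, 4), (2011, Lyra, 37), (2016, Lyra, 33), (2020, Lyra, 8), (2023, Argo, 22)}.
Difference: {(1980, Gamma, 26), (1988, Omega, 40), (1990, Echo, 7), (1991, Lyra, 17), (1991, Nova, 1), (1995, Helix, 6), (2000, Echo, 7), (2020, Lyra, 8), (2022, Lyra, 39)} with {(1999, Delta, 31), (1999, Orion, 12), (2001, Echo, 4), (2011, Lyra, 37), (2016, Lyra, 33), (2020, Lyra, 8), (2023, Argo, 22)} → {(1980, Gamma, 26), (1988, Omega, 40), (1990, Echo, 7), (1991, Lyra, 17), (1991, Nova, 1), (1995, Helix, 6), (2000, Echo, 7), (2022, Lyra, 39)}
Keep only column(s) sid, year: {(1, 1991), (17, 1991), (26, 1980), (39, 2022), (40, 1988), (6, 1995), (7, 1990), (7, 2000)}
Difference: {(1, 1991), (17, 1991), (26, 1980), (39, 2022), (40, 1988), (6, 1995), (7, 1990), (7, 2000)} with {(2, 2005), (21, 1998), (33, 1987), (37, 1982)} → {(1, 1991), (17, 1991), (26, 1980), (39, 2022), (40, 1988), (6, 1995), (7, 1990), (7, 2000)}
Keep only column(s) year, sid: {(1980, 26), (1988, 40), (1990, 7), (1991, 1), (1991, 17), (1995, 6), (2000, 7), (2022, 39)}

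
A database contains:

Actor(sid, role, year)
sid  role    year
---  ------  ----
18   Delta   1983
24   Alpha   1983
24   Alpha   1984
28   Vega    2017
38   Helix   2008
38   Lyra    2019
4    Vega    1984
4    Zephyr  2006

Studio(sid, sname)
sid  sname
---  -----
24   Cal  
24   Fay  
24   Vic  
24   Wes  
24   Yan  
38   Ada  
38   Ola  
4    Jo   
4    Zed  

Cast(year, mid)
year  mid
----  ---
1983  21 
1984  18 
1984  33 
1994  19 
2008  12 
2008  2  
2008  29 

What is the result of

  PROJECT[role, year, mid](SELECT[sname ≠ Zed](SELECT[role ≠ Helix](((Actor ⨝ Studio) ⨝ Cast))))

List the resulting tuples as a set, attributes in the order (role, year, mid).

Natural join on sid: {(24, Alpha, 1983, Cal), (24, Alpha, 1983, Fay), (24, Alpha, 1983, Vic), (24, Alpha, 1983, Wes), (24, Alpha, 1983, Yan), (24, Alpha, 1984, Cal), (24, Alpha, 1984, Fay), (24, Alpha, 1984, Vic), (24, Alpha, 1984, Wes), (24, Alpha, 1984, Yan), (38, Helix, 2008, Ada), (38, Helix, 2008, Ola), (38, Lyra, 2019, Ada), (38, Lyra, 2019, Ola), (4, Vega, 1984, Jo), (4, Vega, 1984, Zed), (4, Zephyr, 2006, Jo), (4, Zephyr, 2006, Zed)}
Natural join on year: {(24, Alpha, 1983, Cal, 21), (24, Alpha, 1983, Fay, 21), (24, Alpha, 1983, Vic, 21), (24, Alpha, 1983, Wes, 21), (24, Alpha, 1983, Yan, 21), (24, Alpha, 1984, Cal, 18), (24, Alpha, 1984, Cal, 33), (24, Alpha, 1984, Fay, 18), (24, Alpha, 1984, Fay, 33), (24, Alpha, 1984, Vic, 18), (24, Alpha, 1984, Vic, 33), (24, Alpha, 1984, Wes, 18), (24, Alpha, 1984, Wes, 33), (24, Alpha, 1984, Yan, 18), (24, Alpha, 1984, Yan, 33), (38, Helix, 2008, Ada, 12), (38, Helix, 2008, Ada, 2), (38, Helix, 2008, Ada, 29), (38, Helix, 2008, Ola, 12), (38, Helix, 2008, Ola, 2), (38, Helix, 2008, Ola, 29), (4, Vega, 1984, Jo, 18), (4, Vega, 1984, Jo, 33), (4, Vega, 1984, Zed, 18), (4, Vega, 1984, Zed, 33)}
Selection role ≠ Helix: {(24, Alpha, 1983, Cal, 21), (24, Alpha, 1983, Fay, 21), (24, Alpha, 1983, Vic, 21), (24, Alpha, 1983, Wes, 21), (24, Alpha, 1983, Yan, 21), (24, Alpha, 1984, Cal, 18), (24, Alpha, 1984, Cal, 33), (24, Alpha, 1984, Fay, 18), (24, Alpha, 1984, Fay, 33), (24, Alpha, 1984, Vic, 18), (24, Alpha, 1984, Vic, 33), (24, Alpha, 1984, Wes, 18), (24, Alpha, 1984, Wes, 33), (24, Alpha, 1984, Yan, 18), (24, Alpha, 1984, Yan, 33), (4, Vega, 1984, Jo, 18), (4, Vega, 1984, Jo, 33), (4, Vega, 1984, Zed, 18), (4, Vega, 1984, Zed, 33)}
Selection sname ≠ Zed: {(24, Alpha, 1983, Cal, 21), (24, Alpha, 1983, Fay, 21), (24, Alpha, 1983, Vic, 21), (24, Alpha, 1983, Wes, 21), (24, Alpha, 1983, Yan, 21), (24, Alpha, 1984, Cal, 18), (24, Alpha, 1984, Cal, 33), (24, Alpha, 1984, Fay, 18), (24, Alpha, 1984, Fay, 33), (24, Alpha, 1984, Vic, 18), (24, Alpha, 1984, Vic, 33), (24, Alpha, 1984, Wes, 18), (24, Alpha, 1984, Wes, 33), (24, Alpha, 1984, Yan, 18), (24, Alpha, 1984, Yan, 33), (4, Vega, 1984, Jo, 18), (4, Vega, 1984, Jo, 33)}
Projecting to role, year, mid (12 duplicate(s) eliminated): {(Alpha, 1983, 21), (Alpha, 1984, 18), (Alpha, 1984, 33), (Vega, 1984, 18), (Vega, 1984, 33)}

{(Alpha, 1983, 21), (Alpha, 1984, 18), (Alpha, 1984, 33), (Vega, 1984, 18), (Vega, 1984, 33)}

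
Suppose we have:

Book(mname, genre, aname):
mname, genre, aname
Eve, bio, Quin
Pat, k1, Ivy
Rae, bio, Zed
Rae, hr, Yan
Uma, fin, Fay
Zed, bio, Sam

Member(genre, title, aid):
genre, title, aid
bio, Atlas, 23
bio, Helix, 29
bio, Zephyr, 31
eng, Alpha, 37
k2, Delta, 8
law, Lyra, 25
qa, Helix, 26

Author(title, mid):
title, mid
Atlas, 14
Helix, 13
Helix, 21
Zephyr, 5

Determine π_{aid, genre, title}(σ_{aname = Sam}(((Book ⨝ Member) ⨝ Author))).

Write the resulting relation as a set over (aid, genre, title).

{(23, bio, Atlas), (29, bio, Helix), (31, bio, Zephyr)}

Natural join on genre: {(Eve, bio, Quin, Atlas, 23), (Eve, bio, Quin, Helix, 29), (Eve, bio, Quin, Zephyr, 31), (Rae, bio, Zed, Atlas, 23), (Rae, bio, Zed, Helix, 29), (Rae, bio, Zed, Zephyr, 31), (Zed, bio, Sam, Atlas, 23), (Zed, bio, Sam, Helix, 29), (Zed, bio, Sam, Zephyr, 31)}
Natural join on title: {(Eve, bio, Quin, Atlas, 23, 14), (Eve, bio, Quin, Helix, 29, 13), (Eve, bio, Quin, Helix, 29, 21), (Eve, bio, Quin, Zephyr, 31, 5), (Rae, bio, Zed, Atlas, 23, 14), (Rae, bio, Zed, Helix, 29, 13), (Rae, bio, Zed, Helix, 29, 21), (Rae, bio, Zed, Zephyr, 31, 5), (Zed, bio, Sam, Atlas, 23, 14), (Zed, bio, Sam, Helix, 29, 13), (Zed, bio, Sam, Helix, 29, 21), (Zed, bio, Sam, Zephyr, 31, 5)}
σ[aname = Sam]: keep tuples satisfying aname = Sam → {(Zed, bio, Sam, Atlas, 23, 14), (Zed, bio, Sam, Helix, 29, 13), (Zed, bio, Sam, Helix, 29, 21), (Zed, bio, Sam, Zephyr, 31, 5)}
π_{aid, genre, title} gives {(23, bio, Atlas), (29, bio, Helix), (31, bio, Zephyr)} (1 duplicate(s) eliminated).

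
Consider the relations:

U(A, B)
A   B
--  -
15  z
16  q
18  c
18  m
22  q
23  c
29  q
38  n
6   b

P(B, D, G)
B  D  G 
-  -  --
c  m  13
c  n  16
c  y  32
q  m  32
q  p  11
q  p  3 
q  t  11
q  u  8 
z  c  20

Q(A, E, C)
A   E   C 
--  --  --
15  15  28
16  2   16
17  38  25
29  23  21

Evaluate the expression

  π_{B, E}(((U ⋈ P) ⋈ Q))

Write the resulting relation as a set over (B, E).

{(q, 2), (q, 23), (z, 15)}

Natural join on B: {(15, z, c, 20), (16, q, m, 32), (16, q, p, 11), (16, q, p, 3), (16, q, t, 11), (16, q, u, 8), (18, c, m, 13), (18, c, n, 16), (18, c, y, 32), (22, q, m, 32), (22, q, p, 11), (22, q, p, 3), (22, q, t, 11), (22, q, u, 8), (23, c, m, 13), (23, c, n, 16), (23, c, y, 32), (29, q, m, 32), (29, q, p, 11), (29, q, p, 3), (29, q, t, 11), (29, q, u, 8)}
Natural join on A: {(15, z, c, 20, 15, 28), (16, q, m, 32, 2, 16), (16, q, p, 11, 2, 16), (16, q, p, 3, 2, 16), (16, q, t, 11, 2, 16), (16, q, u, 8, 2, 16), (29, q, m, 32, 23, 21), (29, q, p, 11, 23, 21), (29, q, p, 3, 23, 21), (29, q, t, 11, 23, 21), (29, q, u, 8, 23, 21)}
π[B, E]: project onto (B, E) (8 duplicate(s) eliminated) → {(q, 2), (q, 23), (z, 15)}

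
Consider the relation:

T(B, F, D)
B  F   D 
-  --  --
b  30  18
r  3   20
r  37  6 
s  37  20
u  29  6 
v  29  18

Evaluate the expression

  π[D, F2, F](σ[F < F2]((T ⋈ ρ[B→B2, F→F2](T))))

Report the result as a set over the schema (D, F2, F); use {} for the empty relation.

{(18, 30, 29), (20, 37, 3), (6, 37, 29)}

ρ[B→B2, F→F2]: schema becomes (B2, F2, D); tuples unchanged.
T ⋈ ρ[B→B2, F→F2](T) (natural join on D): {(b, 30, 18, b, 30), (b, 30, 18, v, 29), (r, 3, 20, r, 3), (r, 3, 20, s, 37), (r, 37, 6, r, 37), (r, 37, 6, u, 29), (s, 37, 20, r, 3), (s, 37, 20, s, 37), (u, 29, 6, r, 37), (u, 29, 6, u, 29), (v, 29, 18, b, 30), (v, 29, 18, v, 29)}
σ[F < F2]: keep tuples satisfying F < F2 → {(r, 3, 20, s, 37), (u, 29, 6, r, 37), (v, 29, 18, b, 30)}
π[D, F2, F]: project onto (D, F2, F) → {(18, 30, 29), (20, 37, 3), (6, 37, 29)}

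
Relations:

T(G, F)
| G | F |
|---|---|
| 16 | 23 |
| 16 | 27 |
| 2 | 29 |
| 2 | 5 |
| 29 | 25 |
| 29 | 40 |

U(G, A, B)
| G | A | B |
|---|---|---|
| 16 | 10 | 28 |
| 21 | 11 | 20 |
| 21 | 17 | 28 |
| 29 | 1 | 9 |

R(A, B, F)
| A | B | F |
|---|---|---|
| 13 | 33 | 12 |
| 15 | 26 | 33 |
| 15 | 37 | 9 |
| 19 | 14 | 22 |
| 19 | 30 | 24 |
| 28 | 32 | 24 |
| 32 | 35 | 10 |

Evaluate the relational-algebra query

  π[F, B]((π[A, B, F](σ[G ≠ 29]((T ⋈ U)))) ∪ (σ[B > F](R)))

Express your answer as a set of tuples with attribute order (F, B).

T ⋈ U (natural join on G): {(16, 23, 10, 28), (16, 27, 10, 28), (29, 25, 1, 9), (29, 40, 1, 9)}
Apply σ_{G ≠ 29}; surviving tuples: {(16, 23, 10, 28), (16, 27, 10, 28)}
Keep only column(s) A, B, F: {(10, 28, 23), (10, 28, 27)}
Apply σ_{B > F}; surviving tuples: {(13, 33, 12), (15, 37, 9), (19, 30, 24), (28, 32, 24), (32, 35, 10)}
Union: {(10, 28, 23), (10, 28, 27)} with {(13, 33, 12), (15, 37, 9), (19, 30, 24), (28, 32, 24), (32, 35, 10)} → {(10, 28, 23), (10, 28, 27), (13, 33, 12), (15, 37, 9), (19, 30, 24), (28, 32, 24), (32, 35, 10)}
Keep only column(s) F, B: {(10, 35), (12, 33), (23, 28), (24, 30), (24, 32), (27, 28), (9, 37)}

{(10, 35), (12, 33), (23, 28), (24, 30), (24, 32), (27, 28), (9, 37)}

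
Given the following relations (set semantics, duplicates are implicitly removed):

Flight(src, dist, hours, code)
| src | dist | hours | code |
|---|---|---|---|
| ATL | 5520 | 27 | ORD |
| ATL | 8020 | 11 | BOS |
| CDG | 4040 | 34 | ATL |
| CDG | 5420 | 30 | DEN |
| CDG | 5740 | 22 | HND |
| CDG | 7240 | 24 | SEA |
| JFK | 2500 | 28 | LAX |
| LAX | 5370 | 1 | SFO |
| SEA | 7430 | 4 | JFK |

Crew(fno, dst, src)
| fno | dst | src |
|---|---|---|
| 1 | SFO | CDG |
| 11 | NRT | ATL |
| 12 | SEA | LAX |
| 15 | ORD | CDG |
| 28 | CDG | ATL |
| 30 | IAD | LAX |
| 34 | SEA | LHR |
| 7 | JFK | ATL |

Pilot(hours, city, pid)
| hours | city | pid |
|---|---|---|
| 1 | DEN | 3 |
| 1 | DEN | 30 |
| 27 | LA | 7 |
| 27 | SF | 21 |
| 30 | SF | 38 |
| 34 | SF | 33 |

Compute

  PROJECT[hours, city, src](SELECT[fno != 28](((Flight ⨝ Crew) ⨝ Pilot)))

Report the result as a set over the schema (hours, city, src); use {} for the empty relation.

{(1, DEN, LAX), (27, LA, ATL), (27, SF, ATL), (30, SF, CDG), (34, SF, CDG)}

Joining Flight and Crew on src yields {(ATL, 5520, 27, ORD, 11, NRT), (ATL, 5520, 27, ORD, 28, CDG), (ATL, 5520, 27, ORD, 7, JFK), (ATL, 8020, 11, BOS, 11, NRT), (ATL, 8020, 11, BOS, 28, CDG), (ATL, 8020, 11, BOS, 7, JFK), (CDG, 4040, 34, ATL, 1, SFO), (CDG, 4040, 34, ATL, 15, ORD), (CDG, 5420, 30, DEN, 1, SFO), (CDG, 5420, 30, DEN, 15, ORD), (CDG, 5740, 22, HND, 1, SFO), (CDG, 5740, 22, HND, 15, ORD), (CDG, 7240, 24, SEA, 1, SFO), (CDG, 7240, 24, SEA, 15, ORD), (LAX, 5370, 1, SFO, 12, SEA), (LAX, 5370, 1, SFO, 30, IAD)}.
Joining (Flight ⨝ Crew) and Pilot on hours yields {(ATL, 5520, 27, ORD, 11, NRT, LA, 7), (ATL, 5520, 27, ORD, 11, NRT, SF, 21), (ATL, 5520, 27, ORD, 28, CDG, LA, 7), (ATL, 5520, 27, ORD, 28, CDG, SF, 21), (ATL, 5520, 27, ORD, 7, JFK, LA, 7), (ATL, 5520, 27, ORD, 7, JFK, SF, 21), (CDG, 4040, 34, ATL, 1, SFO, SF, 33), (CDG, 4040, 34, ATL, 15, ORD, SF, 33), (CDG, 5420, 30, DEN, 1, SFO, SF, 38), (CDG, 5420, 30, DEN, 15, ORD, SF, 38), (LAX, 5370, 1, SFO, 12, SEA, DEN, 3), (LAX, 5370, 1, SFO, 12, SEA, DEN, 30), (LAX, 5370, 1, SFO, 30, IAD, DEN, 3), (LAX, 5370, 1, SFO, 30, IAD, DEN, 30)}.
Selection fno != 28: {(ATL, 5520, 27, ORD, 11, NRT, LA, 7), (ATL, 5520, 27, ORD, 11, NRT, SF, 21), (ATL, 5520, 27, ORD, 7, JFK, LA, 7), (ATL, 5520, 27, ORD, 7, JFK, SF, 21), (CDG, 4040, 34, ATL, 1, SFO, SF, 33), (CDG, 4040, 34, ATL, 15, ORD, SF, 33), (CDG, 5420, 30, DEN, 1, SFO, SF, 38), (CDG, 5420, 30, DEN, 15, ORD, SF, 38), (LAX, 5370, 1, SFO, 12, SEA, DEN, 3), (LAX, 5370, 1, SFO, 12, SEA, DEN, 30), (LAX, 5370, 1, SFO, 30, IAD, DEN, 3), (LAX, 5370, 1, SFO, 30, IAD, DEN, 30)}
Projecting to hours, city, src (7 duplicate(s) eliminated): {(1, DEN, LAX), (27, LA, ATL), (27, SF, ATL), (30, SF, CDG), (34, SF, CDG)}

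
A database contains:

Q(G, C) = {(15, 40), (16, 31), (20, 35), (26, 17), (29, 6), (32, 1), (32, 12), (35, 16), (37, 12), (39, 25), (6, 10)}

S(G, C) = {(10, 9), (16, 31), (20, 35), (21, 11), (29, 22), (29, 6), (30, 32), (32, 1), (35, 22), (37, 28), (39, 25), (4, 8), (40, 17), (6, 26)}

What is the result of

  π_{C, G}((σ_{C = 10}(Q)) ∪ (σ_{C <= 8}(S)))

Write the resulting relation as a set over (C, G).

{(1, 32), (10, 6), (6, 29), (8, 4)}

Apply σ_{C = 10}; surviving tuples: {(6, 10)}
Apply σ_{C <= 8}; surviving tuples: {(29, 6), (32, 1), (4, 8)}
Union: {(6, 10)} with {(29, 6), (32, 1), (4, 8)} → {(29, 6), (32, 1), (4, 8), (6, 10)}
π[C, G]: project onto (C, G) → {(1, 32), (10, 6), (6, 29), (8, 4)}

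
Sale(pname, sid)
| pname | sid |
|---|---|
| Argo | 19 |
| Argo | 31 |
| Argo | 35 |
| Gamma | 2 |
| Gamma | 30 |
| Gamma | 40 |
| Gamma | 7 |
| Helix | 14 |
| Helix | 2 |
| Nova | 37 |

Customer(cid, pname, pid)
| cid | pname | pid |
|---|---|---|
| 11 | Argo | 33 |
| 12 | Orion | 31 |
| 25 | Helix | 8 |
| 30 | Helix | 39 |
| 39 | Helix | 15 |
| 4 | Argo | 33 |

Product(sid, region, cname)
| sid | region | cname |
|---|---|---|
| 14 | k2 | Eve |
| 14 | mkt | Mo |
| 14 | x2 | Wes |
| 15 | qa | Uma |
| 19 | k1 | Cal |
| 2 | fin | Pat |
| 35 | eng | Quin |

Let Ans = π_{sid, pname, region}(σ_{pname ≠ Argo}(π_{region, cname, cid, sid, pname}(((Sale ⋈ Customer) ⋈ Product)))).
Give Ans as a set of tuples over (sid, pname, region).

{(14, Helix, k2), (14, Helix, mkt), (14, Helix, x2), (2, Helix, fin)}

Joining Sale and Customer on pname yields {(Argo, 19, 11, 33), (Argo, 19, 4, 33), (Argo, 31, 11, 33), (Argo, 31, 4, 33), (Argo, 35, 11, 33), (Argo, 35, 4, 33), (Helix, 14, 25, 8), (Helix, 14, 30, 39), (Helix, 14, 39, 15), (Helix, 2, 25, 8), (Helix, 2, 30, 39), (Helix, 2, 39, 15)}.
Joining (Sale ⋈ Customer) and Product on sid yields {(Argo, 19, 11, 33, k1, Cal), (Argo, 19, 4, 33, k1, Cal), (Argo, 35, 11, 33, eng, Quin), (Argo, 35, 4, 33, eng, Quin), (Helix, 14, 25, 8, k2, Eve), (Helix, 14, 25, 8, mkt, Mo), (Helix, 14, 25, 8, x2, Wes), (Helix, 14, 30, 39, k2, Eve), (Helix, 14, 30, 39, mkt, Mo), (Helix, 14, 30, 39, x2, Wes), (Helix, 14, 39, 15, k2, Eve), (Helix, 14, 39, 15, mkt, Mo), (Helix, 14, 39, 15, x2, Wes), (Helix, 2, 25, 8, fin, Pat), (Helix, 2, 30, 39, fin, Pat), (Helix, 2, 39, 15, fin, Pat)}.
Projecting to region, cname, cid, sid, pname: {(eng, Quin, 11, 35, Argo), (eng, Quin, 4, 35, Argo), (fin, Pat, 25, 2, Helix), (fin, Pat, 30, 2, Helix), (fin, Pat, 39, 2, Helix), (k1, Cal, 11, 19, Argo), (k1, Cal, 4, 19, Argo), (k2, Eve, 25, 14, Helix), (k2, Eve, 30, 14, Helix), (k2, Eve, 39, 14, Helix), (mkt, Mo, 25, 14, Helix), (mkt, Mo, 30, 14, Helix), (mkt, Mo, 39, 14, Helix), (x2, Wes, 25, 14, Helix), (x2, Wes, 30, 14, Helix), (x2, Wes, 39, 14, Helix)}
σ[pname ≠ Argo]: keep tuples satisfying pname ≠ Argo → {(fin, Pat, 25, 2, Helix), (fin, Pat, 30, 2, Helix), (fin, Pat, 39, 2, Helix), (k2, Eve, 25, 14, Helix), (k2, Eve, 30, 14, Helix), (k2, Eve, 39, 14, Helix), (mkt, Mo, 25, 14, Helix), (mkt, Mo, 30, 14, Helix), (mkt, Mo, 39, 14, Helix), (x2, Wes, 25, 14, Helix), (x2, Wes, 30, 14, Helix), (x2, Wes, 39, 14, Helix)}
Projecting to sid, pname, region (8 duplicate(s) eliminated): {(14, Helix, k2), (14, Helix, mkt), (14, Helix, x2), (2, Helix, fin)}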